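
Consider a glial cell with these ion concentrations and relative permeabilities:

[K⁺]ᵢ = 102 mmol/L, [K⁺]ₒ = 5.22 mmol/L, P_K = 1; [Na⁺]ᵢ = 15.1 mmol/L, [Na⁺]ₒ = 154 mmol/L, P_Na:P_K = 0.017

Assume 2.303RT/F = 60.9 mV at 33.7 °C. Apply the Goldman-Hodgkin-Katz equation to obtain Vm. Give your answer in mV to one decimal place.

Vm = 60.9 · log₁₀[(Σ P·[cation]ₒ + Σ P·[anion]ᵢ) / (Σ P·[cation]ᵢ + Σ P·[anion]ₒ)]
Numerator = 1×5.22 + 0.017×154 = 7.838
Denominator = 1×102 + 0.017×15.1 = 102.3
Vm = 60.9 · log₁₀(0.07665) = 60.9 × (-1.1155) = -67.93 mV

-67.9 mV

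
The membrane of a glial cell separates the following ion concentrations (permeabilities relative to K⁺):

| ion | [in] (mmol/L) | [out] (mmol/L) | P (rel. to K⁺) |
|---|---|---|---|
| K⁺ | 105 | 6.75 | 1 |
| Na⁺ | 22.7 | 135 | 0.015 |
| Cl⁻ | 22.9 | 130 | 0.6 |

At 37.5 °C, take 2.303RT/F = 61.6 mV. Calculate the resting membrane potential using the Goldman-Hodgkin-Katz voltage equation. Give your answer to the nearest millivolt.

Vm = 61.6 · log₁₀[(Σ P·[cation]ₒ + Σ P·[anion]ᵢ) / (Σ P·[cation]ᵢ + Σ P·[anion]ₒ)]
Numerator = 1×6.75 + 0.015×135 + 0.6×22.9 = 22.52
Denominator = 1×105 + 0.015×22.7 + 0.6×130 = 183.3
Vm = 61.6 · log₁₀(0.1228) = 61.6 × (-0.9108) = -56.10 mV

-56 mV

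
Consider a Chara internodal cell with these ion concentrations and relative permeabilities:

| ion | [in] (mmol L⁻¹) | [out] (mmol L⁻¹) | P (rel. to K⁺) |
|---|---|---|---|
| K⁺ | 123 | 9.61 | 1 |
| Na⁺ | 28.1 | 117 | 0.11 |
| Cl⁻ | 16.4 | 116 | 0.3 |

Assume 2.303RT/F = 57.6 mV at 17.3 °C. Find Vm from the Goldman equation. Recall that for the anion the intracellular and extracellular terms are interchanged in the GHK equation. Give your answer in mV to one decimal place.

-44.3 mV

Vm = 57.6 · log₁₀[(Σ P·[cation]ₒ + Σ P·[anion]ᵢ) / (Σ P·[cation]ᵢ + Σ P·[anion]ₒ)]
Numerator = 1×9.61 + 0.11×117 + 0.3×16.4 = 27.4
Denominator = 1×123 + 0.11×28.1 + 0.3×116 = 160.9
Vm = 57.6 · log₁₀(0.1703) = 57.6 × (-0.7688) = -44.28 mV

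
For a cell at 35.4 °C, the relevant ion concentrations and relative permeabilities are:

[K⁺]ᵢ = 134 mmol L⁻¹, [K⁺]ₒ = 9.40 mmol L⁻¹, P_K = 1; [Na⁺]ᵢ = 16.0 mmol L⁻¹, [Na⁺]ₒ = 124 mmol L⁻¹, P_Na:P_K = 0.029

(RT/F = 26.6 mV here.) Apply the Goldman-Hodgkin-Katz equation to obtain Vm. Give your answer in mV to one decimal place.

Vm = 26.6 · ln[(Σ P·[cation]ₒ + Σ P·[anion]ᵢ) / (Σ P·[cation]ᵢ + Σ P·[anion]ₒ)]
Numerator = 1×9.40 + 0.029×124 = 13
Denominator = 1×134 + 0.029×16.0 = 134.5
Vm = 26.6 · ln(0.09665) = 26.6 × (-2.3367) = -62.16 mV

-62.2 mV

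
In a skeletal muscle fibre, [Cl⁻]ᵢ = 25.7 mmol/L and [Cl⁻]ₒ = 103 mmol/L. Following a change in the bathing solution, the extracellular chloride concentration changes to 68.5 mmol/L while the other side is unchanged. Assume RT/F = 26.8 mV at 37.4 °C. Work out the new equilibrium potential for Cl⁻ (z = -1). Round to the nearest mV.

-26 mV

After the shift: [Cl⁻]_out = 68.5, [Cl⁻]_in = 25.7 mmol/L.
E_new = (26.8/-1)·ln(68.5/25.7) = -26.80 · (0.9803) = -26.27 mV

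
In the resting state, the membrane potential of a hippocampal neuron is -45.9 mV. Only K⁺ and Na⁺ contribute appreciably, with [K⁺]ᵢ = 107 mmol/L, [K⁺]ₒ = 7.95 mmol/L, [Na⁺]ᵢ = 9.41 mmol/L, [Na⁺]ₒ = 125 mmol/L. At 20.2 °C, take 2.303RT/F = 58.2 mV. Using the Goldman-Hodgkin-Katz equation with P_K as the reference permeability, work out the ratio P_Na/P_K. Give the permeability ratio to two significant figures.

0.077

Let α = P_Na/P_K. GHK: Vm = 58.2·log₁₀[(Kₒ + α·Naₒ)/(Kᵢ + α·Naᵢ)].
10^(Vm/58.2) = 10^(-45.9/58.2) = 0.16268
So 0.16268·(Kᵢ + α·Naᵢ) = Kₒ + α·Naₒ → α = (0.16268·107.0 − 7.95) / (125.0 − 0.16268·9.41)
α = (17.41 − 7.95) / (125.0 − 1.531) = 9.457/123.5 = 0.07659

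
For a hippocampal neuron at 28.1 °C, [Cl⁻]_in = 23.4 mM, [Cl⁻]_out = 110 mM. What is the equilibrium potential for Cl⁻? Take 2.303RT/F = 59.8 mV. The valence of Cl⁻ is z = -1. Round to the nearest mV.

-40 mV

E = (59.8/z) · log₁₀([Cl⁻]_out/[Cl⁻]_in) with z = -1.
For an anion, dividing by z = -1 reverses the sign.
= (59.8/-1) · log₁₀(110/23.4) = -59.80 · log₁₀(4.701)
= -59.80 · (0.6722) = -40.20 mV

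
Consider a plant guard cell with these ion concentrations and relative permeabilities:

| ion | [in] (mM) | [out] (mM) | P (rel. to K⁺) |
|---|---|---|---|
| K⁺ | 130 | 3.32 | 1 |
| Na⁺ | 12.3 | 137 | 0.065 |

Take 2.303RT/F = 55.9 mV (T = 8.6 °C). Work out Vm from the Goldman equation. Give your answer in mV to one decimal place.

Vm = 55.9 · log₁₀[(Σ P·[cation]ₒ + Σ P·[anion]ᵢ) / (Σ P·[cation]ᵢ + Σ P·[anion]ₒ)]
Numerator = 1×3.32 + 0.065×137 = 12.23
Denominator = 1×130 + 0.065×12.3 = 130.8
Vm = 55.9 · log₁₀(0.093464) = 55.9 × (-1.0294) = -57.54 mV

-57.5 mV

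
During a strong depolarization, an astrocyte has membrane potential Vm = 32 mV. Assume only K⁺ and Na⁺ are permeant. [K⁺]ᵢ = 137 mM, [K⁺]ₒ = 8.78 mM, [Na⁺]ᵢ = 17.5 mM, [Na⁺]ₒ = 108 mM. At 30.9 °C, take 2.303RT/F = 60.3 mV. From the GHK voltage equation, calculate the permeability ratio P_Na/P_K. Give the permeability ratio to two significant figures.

Let α = P_Na/P_K. GHK: Vm = 60.3·log₁₀[(Kₒ + α·Naₒ)/(Kᵢ + α·Naᵢ)].
10^(Vm/60.3) = 10^(32.0/60.3) = 3.3938
So 3.3938·(Kᵢ + α·Naᵢ) = Kₒ + α·Naₒ → α = (3.3938·137.0 − 8.78) / (108.0 − 3.3938·17.5)
α = (464.9 − 8.78) / (108.0 − 59.39) = 456.2/48.61 = 9.384

9.4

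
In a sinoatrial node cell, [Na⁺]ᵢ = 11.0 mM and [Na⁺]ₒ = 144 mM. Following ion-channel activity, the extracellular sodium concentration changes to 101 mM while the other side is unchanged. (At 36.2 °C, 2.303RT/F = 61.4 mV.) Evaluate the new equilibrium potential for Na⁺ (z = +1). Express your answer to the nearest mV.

After the shift: [Na⁺]_out = 101, [Na⁺]_in = 11.0 mM.
E_new = (61.4/1)·log₁₀(101/11.0) = 61.40 · (0.9629) = 59.12 mV

59 mV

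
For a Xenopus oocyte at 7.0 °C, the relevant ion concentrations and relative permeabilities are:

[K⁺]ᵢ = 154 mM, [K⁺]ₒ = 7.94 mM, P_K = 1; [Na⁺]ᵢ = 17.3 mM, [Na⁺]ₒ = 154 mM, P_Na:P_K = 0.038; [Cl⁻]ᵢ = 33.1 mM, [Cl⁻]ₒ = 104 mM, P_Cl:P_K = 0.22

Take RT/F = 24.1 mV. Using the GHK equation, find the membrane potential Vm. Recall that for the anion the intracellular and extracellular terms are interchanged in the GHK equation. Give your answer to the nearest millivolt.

Vm = 24.1 · ln[(Σ P·[cation]ₒ + Σ P·[anion]ᵢ) / (Σ P·[cation]ᵢ + Σ P·[anion]ₒ)]
Numerator = 1×7.94 + 0.038×154 + 0.22×33.1 = 21.07
Denominator = 1×154 + 0.038×17.3 + 0.22×104 = 177.5
Vm = 24.1 · ln(0.1187) = 24.1 × (-2.1311) = -51.36 mV

-51 mV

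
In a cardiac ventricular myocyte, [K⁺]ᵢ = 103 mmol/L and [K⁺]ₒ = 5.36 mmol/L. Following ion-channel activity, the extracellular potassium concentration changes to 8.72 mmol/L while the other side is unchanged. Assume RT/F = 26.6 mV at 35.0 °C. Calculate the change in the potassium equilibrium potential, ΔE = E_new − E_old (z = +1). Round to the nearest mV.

13 mV

E_old = (26.6/1)·ln(5.36/103) = -78.62 mV
E_new = (26.6/1)·ln(8.72/103) = -65.68 mV
ΔE = -65.68 − (-78.62) = 12.95 mV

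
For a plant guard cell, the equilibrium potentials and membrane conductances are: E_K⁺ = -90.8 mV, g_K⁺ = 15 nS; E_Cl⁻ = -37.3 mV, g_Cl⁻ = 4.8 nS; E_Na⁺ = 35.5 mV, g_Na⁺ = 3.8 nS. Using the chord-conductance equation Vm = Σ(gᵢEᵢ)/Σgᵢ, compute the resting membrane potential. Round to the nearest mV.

-60 mV

Σ gᵢEᵢ = 15·(-90.8) + 4.8·(-37.3) + 3.8·(35.5) = -1406.14
Σ gᵢ = 15 + 4.8 + 3.8 = 23.6
Vm = -1406.14 / 23.6 = -59.58 mV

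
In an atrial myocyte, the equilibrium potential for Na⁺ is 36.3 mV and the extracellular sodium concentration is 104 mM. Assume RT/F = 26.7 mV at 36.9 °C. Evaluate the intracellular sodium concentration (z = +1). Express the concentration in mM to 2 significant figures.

Nernst: E = (26.7/1) · ln([out]/[in]), so ln([out]/[in]) = 36.3 × 1 / 26.7 = 1.3596.
[out]/[in] = e^(1.3596) = 3.894.
[in] = 104 / 3.894 = 26.7 mM.

27 mM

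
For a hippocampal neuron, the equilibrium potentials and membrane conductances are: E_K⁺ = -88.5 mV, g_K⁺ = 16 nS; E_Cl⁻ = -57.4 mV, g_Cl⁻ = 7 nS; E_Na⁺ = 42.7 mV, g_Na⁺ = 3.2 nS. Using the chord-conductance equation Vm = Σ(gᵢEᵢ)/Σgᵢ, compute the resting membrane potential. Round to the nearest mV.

Σ gᵢEᵢ = 16·(-88.5) + 7·(-57.4) + 3.2·(42.7) = -1681.16
Σ gᵢ = 16 + 7 + 3.2 = 26.2
Vm = -1681.16 / 26.2 = -64.17 mV

-64 mV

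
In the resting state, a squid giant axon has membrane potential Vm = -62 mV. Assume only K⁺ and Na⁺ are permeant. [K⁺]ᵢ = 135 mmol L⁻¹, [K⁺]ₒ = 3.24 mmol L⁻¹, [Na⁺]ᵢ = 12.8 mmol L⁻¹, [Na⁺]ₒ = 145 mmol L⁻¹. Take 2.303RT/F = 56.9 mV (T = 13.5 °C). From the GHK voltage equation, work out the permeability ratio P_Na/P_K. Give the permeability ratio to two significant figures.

Let α = P_Na/P_K. GHK: Vm = 56.9·log₁₀[(Kₒ + α·Naₒ)/(Kᵢ + α·Naᵢ)].
10^(Vm/56.9) = 10^(-62.0/56.9) = 0.081352
So 0.081352·(Kᵢ + α·Naᵢ) = Kₒ + α·Naₒ → α = (0.081352·135.0 − 3.24) / (145.0 − 0.081352·12.8)
α = (10.98 − 3.24) / (145.0 − 1.041) = 7.743/144 = 0.05378

0.054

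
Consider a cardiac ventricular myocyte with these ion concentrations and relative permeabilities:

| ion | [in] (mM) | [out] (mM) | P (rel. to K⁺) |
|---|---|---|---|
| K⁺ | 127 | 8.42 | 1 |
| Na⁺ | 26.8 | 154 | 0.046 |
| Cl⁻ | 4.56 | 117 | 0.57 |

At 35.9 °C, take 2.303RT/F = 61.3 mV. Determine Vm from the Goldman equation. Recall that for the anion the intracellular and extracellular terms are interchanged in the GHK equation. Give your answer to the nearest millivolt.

Vm = 61.3 · log₁₀[(Σ P·[cation]ₒ + Σ P·[anion]ᵢ) / (Σ P·[cation]ᵢ + Σ P·[anion]ₒ)]
Numerator = 1×8.42 + 0.046×154 + 0.57×4.56 = 18.1
Denominator = 1×127 + 0.046×26.8 + 0.57×117 = 194.9
Vm = 61.3 · log₁₀(0.092874) = 61.3 × (-1.0321) = -63.27 mV

-63 mV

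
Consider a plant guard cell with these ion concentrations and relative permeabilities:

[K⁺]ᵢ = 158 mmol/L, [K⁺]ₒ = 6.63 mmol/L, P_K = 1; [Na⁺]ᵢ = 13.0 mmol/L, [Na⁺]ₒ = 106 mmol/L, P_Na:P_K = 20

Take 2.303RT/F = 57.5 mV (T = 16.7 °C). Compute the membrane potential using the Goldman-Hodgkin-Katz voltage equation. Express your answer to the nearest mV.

41 mV

Vm = 57.5 · log₁₀[(Σ P·[cation]ₒ + Σ P·[anion]ᵢ) / (Σ P·[cation]ᵢ + Σ P·[anion]ₒ)]
Numerator = 1×6.63 + 20×106 = 2127
Denominator = 1×158 + 20×13.0 = 418
Vm = 57.5 · log₁₀(5.0876) = 57.5 × (0.7065) = 40.62 mV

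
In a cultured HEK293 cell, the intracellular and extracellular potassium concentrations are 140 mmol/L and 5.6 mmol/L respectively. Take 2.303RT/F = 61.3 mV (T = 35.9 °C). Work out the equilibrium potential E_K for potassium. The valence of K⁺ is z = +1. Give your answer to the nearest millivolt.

-86 mV

E = (61.3/z) · log₁₀([K⁺]_out/[K⁺]_in) with z = +1.
= (61.3/1) · log₁₀(5.6/140) = 61.30 · log₁₀(0.04)
= 61.30 · (-1.3979) = -85.69 mV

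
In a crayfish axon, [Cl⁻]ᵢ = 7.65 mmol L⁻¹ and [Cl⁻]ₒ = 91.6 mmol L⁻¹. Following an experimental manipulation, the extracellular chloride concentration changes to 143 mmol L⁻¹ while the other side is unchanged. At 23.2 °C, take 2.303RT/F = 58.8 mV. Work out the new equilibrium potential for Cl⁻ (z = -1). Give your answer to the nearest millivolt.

-75 mV

After the shift: [Cl⁻]_out = 143, [Cl⁻]_in = 7.65 mmol L⁻¹.
E_new = (58.8/-1)·log₁₀(143/7.65) = -58.80 · (1.2717) = -74.77 mV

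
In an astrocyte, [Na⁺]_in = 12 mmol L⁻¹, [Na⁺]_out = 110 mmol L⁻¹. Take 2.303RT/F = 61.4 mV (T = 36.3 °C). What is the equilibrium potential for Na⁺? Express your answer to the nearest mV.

59 mV

E = (61.4/z) · log₁₀([Na⁺]_out/[Na⁺]_in) with z = +1.
= (61.4/1) · log₁₀(110/12) = 61.40 · log₁₀(9.167)
= 61.40 · (0.9622) = 59.08 mV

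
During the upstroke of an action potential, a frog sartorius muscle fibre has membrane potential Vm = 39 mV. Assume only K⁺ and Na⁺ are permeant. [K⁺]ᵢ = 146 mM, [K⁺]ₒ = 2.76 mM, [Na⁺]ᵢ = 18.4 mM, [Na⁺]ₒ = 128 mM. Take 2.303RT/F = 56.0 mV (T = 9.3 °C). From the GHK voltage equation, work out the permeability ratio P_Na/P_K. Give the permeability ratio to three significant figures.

Let α = P_Na/P_K. GHK: Vm = 56.0·log₁₀[(Kₒ + α·Naₒ)/(Kᵢ + α·Naᵢ)].
10^(Vm/56.0) = 10^(39.0/56.0) = 4.9708
So 4.9708·(Kᵢ + α·Naᵢ) = Kₒ + α·Naₒ → α = (4.9708·146.0 − 2.76) / (128.0 − 4.9708·18.4)
α = (725.7 − 2.76) / (128.0 − 91.46) = 723/36.54 = 19.79

19.8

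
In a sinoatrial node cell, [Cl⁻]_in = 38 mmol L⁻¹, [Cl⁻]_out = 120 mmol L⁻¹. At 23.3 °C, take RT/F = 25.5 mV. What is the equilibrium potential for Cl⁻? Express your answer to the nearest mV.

-29 mV

E = (25.5/z) · ln([Cl⁻]_out/[Cl⁻]_in) with z = -1.
For an anion, dividing by z = -1 reverses the sign.
= (25.5/-1) · ln(120/38) = -25.50 · ln(3.158)
= -25.50 · (1.1499) = -29.32 mV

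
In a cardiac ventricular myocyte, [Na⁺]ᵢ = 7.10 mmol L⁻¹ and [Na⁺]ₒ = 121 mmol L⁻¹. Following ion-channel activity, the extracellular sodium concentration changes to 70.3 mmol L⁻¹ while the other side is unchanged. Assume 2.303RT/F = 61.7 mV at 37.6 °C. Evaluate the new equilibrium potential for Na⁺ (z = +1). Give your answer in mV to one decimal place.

61.4 mV

After the shift: [Na⁺]_out = 70.3, [Na⁺]_in = 7.10 mmol L⁻¹.
E_new = (61.7/1)·log₁₀(70.3/7.10) = 61.70 · (0.9957) = 61.43 mV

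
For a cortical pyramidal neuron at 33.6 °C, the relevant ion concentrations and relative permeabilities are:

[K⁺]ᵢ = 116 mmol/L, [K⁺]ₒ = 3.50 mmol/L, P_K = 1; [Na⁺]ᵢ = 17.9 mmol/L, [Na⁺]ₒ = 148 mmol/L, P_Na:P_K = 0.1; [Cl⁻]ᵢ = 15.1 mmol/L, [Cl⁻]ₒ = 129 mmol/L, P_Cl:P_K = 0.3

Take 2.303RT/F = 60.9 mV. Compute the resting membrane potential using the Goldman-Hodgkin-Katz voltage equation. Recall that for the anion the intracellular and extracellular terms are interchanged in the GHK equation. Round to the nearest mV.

Vm = 60.9 · log₁₀[(Σ P·[cation]ₒ + Σ P·[anion]ᵢ) / (Σ P·[cation]ᵢ + Σ P·[anion]ₒ)]
Numerator = 1×3.50 + 0.1×148 + 0.3×15.1 = 22.83
Denominator = 1×116 + 0.1×17.9 + 0.3×129 = 156.5
Vm = 60.9 · log₁₀(0.14589) = 60.9 × (-0.8360) = -50.91 mV

-51 mV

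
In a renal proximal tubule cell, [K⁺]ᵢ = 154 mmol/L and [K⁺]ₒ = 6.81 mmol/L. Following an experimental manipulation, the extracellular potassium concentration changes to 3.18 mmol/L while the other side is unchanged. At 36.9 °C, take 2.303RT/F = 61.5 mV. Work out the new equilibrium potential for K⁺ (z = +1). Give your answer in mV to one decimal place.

-103.6 mV

After the shift: [K⁺]_out = 3.18, [K⁺]_in = 154 mmol/L.
E_new = (61.5/1)·log₁₀(3.18/154) = 61.50 · (-1.6851) = -103.63 mV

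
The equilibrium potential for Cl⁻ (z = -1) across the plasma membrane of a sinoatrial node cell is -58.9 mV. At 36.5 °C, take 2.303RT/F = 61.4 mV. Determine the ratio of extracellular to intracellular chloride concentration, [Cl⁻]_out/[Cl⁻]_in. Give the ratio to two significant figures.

log₁₀([out]/[in]) = E·z/(61.4) = -58.9 × -1 / 61.4 = 0.9593
[out]/[in] = 10^(0.9593) = 9.105

9.1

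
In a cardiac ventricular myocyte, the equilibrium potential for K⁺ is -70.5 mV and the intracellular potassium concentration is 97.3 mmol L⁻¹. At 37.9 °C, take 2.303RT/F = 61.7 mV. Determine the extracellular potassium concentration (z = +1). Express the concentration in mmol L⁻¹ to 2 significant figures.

7.0 mmol L⁻¹

Nernst: E = (61.7/1) · log₁₀([out]/[in]), so log₁₀([out]/[in]) = -70.5 × 1 / 61.7 = -1.1426.
[out]/[in] = 10^(-1.1426) = 0.07201.
[out] = 0.07201 × 97.3 = 7.006 mmol L⁻¹.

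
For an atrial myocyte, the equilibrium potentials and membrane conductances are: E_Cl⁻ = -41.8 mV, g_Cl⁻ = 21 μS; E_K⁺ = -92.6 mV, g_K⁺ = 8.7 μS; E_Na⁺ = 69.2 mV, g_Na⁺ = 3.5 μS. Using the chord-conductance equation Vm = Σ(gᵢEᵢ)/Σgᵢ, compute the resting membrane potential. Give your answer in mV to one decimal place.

-43.4 mV

Σ gᵢEᵢ = 21·(-41.8) + 8.7·(-92.6) + 3.5·(69.2) = -1441.22
Σ gᵢ = 21 + 8.7 + 3.5 = 33.2
Vm = -1441.22 / 33.2 = -43.41 mV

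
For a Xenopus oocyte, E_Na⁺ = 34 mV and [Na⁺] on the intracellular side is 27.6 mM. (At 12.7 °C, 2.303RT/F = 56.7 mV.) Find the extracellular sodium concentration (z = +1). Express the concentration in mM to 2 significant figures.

110 mM

Nernst: E = (56.7/1) · log₁₀([out]/[in]), so log₁₀([out]/[in]) = 34.0 × 1 / 56.7 = 0.5996.
[out]/[in] = 10^(0.5996) = 3.978.
[out] = 3.978 × 27.6 = 109.8 mM.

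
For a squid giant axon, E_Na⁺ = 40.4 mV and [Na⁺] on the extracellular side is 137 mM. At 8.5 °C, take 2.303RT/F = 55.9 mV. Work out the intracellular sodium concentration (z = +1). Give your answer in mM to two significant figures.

Nernst: E = (55.9/1) · log₁₀([out]/[in]), so log₁₀([out]/[in]) = 40.4 × 1 / 55.9 = 0.7227.
[out]/[in] = 10^(0.7227) = 5.281.
[in] = 137 / 5.281 = 25.94 mM.

26 mM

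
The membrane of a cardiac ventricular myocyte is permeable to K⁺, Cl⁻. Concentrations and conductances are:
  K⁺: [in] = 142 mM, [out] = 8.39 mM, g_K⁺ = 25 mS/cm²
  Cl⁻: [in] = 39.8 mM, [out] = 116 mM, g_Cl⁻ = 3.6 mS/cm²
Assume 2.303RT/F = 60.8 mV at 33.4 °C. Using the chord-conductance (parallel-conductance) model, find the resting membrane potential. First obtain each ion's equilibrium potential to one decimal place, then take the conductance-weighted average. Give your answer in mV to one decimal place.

E_K⁺ = (60.8/1)·log₁₀(8.39/142) = -74.7 mV
E_Cl⁻ = (60.8/-1)·log₁₀(116/39.8) = -28.2 mV
Vm = (Σ gᵢEᵢ)/(Σ gᵢ) = (25·-74.7 + 3.6·-28.2) / (25 + 3.6)
= -1969.02 / 28.6 = -68.85 mV

-68.8 mV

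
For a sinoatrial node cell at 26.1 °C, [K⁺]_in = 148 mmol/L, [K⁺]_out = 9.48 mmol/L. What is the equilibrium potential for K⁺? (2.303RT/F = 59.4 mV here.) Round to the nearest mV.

-71 mV

E = (59.4/z) · log₁₀([K⁺]_out/[K⁺]_in) with z = +1.
= (59.4/1) · log₁₀(9.48/148) = 59.40 · log₁₀(0.06405)
= 59.40 · (-1.1935) = -70.89 mV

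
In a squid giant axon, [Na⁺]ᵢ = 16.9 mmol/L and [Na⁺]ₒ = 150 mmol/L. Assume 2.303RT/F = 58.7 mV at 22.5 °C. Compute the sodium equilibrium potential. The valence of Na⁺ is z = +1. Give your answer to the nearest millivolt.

56 mV

E = (58.7/z) · log₁₀([Na⁺]_out/[Na⁺]_in) with z = +1.
= (58.7/1) · log₁₀(150/16.9) = 58.70 · log₁₀(8.876)
= 58.70 · (0.9482) = 55.66 mV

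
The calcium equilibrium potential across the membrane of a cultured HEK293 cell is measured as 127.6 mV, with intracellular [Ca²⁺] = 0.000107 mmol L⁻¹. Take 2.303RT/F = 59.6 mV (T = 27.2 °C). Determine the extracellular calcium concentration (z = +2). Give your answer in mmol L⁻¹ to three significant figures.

2.05 mmol L⁻¹

Nernst: E = (59.6/2) · log₁₀([out]/[in]), so log₁₀([out]/[in]) = 127.6 × 2 / 59.6 = 4.2819.
[out]/[in] = 10^(4.2819) = 1.914e+04.
[out] = 1.914e+04 × 0.000107 = 2.048 mmol L⁻¹.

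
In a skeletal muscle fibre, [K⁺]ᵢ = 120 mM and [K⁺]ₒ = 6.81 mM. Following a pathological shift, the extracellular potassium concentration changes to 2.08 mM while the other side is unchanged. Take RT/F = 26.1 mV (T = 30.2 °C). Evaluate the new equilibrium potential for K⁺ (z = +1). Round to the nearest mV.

-106 mV

After the shift: [K⁺]_out = 2.08, [K⁺]_in = 120 mM.
E_new = (26.1/1)·ln(2.08/120) = 26.10 · (-4.0551) = -105.84 mV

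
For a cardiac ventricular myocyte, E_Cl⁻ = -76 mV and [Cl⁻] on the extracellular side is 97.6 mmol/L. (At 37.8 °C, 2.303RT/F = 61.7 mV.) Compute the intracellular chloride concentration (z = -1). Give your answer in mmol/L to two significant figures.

Nernst: E = (61.7/-1) · log₁₀([out]/[in]), so log₁₀([out]/[in]) = -76.0 × -1 / 61.7 = 1.2318.
[out]/[in] = 10^(1.2318) = 17.05.
[in] = 97.6 / 17.05 = 5.724 mmol/L.

5.7 mmol/L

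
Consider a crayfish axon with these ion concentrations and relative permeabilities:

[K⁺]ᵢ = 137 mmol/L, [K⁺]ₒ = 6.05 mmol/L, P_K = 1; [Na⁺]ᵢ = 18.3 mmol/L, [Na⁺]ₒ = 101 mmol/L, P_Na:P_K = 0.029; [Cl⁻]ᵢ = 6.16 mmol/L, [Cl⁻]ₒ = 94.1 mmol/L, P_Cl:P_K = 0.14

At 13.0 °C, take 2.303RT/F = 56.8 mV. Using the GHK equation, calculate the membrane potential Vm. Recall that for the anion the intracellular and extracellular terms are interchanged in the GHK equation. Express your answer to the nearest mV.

Vm = 56.8 · log₁₀[(Σ P·[cation]ₒ + Σ P·[anion]ᵢ) / (Σ P·[cation]ᵢ + Σ P·[anion]ₒ)]
Numerator = 1×6.05 + 0.029×101 + 0.14×6.16 = 9.841
Denominator = 1×137 + 0.029×18.3 + 0.14×94.1 = 150.7
Vm = 56.8 · log₁₀(0.065303) = 56.8 × (-1.1851) = -67.31 mV

-67 mV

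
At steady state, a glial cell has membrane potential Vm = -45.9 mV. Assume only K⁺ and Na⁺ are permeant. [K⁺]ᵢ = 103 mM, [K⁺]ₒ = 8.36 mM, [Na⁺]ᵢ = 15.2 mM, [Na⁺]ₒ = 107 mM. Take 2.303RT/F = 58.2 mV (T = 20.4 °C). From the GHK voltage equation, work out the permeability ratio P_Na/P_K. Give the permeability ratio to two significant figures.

0.080

Let α = P_Na/P_K. GHK: Vm = 58.2·log₁₀[(Kₒ + α·Naₒ)/(Kᵢ + α·Naᵢ)].
10^(Vm/58.2) = 10^(-45.9/58.2) = 0.16268
So 0.16268·(Kᵢ + α·Naᵢ) = Kₒ + α·Naₒ → α = (0.16268·103.0 − 8.36) / (107.0 − 0.16268·15.2)
α = (16.76 − 8.36) / (107.0 − 2.473) = 8.396/104.5 = 0.08033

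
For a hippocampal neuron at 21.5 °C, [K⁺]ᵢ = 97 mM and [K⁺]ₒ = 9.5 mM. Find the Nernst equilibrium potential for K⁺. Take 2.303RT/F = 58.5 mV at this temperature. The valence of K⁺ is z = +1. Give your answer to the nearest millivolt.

-59 mV

E = (58.5/z) · log₁₀([K⁺]_out/[K⁺]_in) with z = +1.
= (58.5/1) · log₁₀(9.5/97) = 58.50 · log₁₀(0.09794)
= 58.50 · (-1.0090) = -59.03 mV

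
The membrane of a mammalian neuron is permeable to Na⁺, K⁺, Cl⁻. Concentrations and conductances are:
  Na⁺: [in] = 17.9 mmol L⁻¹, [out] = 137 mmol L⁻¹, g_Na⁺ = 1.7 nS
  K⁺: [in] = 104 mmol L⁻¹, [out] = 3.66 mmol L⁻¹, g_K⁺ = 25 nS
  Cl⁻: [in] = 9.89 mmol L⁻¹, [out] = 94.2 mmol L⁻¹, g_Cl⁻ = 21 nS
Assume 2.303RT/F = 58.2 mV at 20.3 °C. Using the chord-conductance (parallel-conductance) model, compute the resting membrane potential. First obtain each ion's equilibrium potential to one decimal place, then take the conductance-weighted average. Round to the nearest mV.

-68 mV

E_Na⁺ = (58.2/1)·log₁₀(137/17.9) = 51.4 mV
E_K⁺ = (58.2/1)·log₁₀(3.66/104) = -84.6 mV
E_Cl⁻ = (58.2/-1)·log₁₀(94.2/9.89) = -57.0 mV
Vm = (Σ gᵢEᵢ)/(Σ gᵢ) = (1.7·51.4 + 25·-84.6 + 21·-57.0) / (1.7 + 25 + 21)
= -3224.62 / 47.7 = -67.60 mV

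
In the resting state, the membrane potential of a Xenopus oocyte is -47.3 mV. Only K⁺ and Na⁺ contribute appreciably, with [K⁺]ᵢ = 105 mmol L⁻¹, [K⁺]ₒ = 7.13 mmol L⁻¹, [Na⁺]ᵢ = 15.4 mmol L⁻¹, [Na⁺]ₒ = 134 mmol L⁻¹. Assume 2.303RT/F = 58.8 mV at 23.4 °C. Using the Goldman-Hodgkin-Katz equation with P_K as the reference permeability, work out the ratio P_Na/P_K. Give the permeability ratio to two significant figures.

0.071

Let α = P_Na/P_K. GHK: Vm = 58.8·log₁₀[(Kₒ + α·Naₒ)/(Kᵢ + α·Naᵢ)].
10^(Vm/58.8) = 10^(-47.3/58.8) = 0.15688
So 0.15688·(Kᵢ + α·Naᵢ) = Kₒ + α·Naₒ → α = (0.15688·105.0 − 7.13) / (134.0 − 0.15688·15.4)
α = (16.47 − 7.13) / (134.0 − 2.416) = 9.343/131.6 = 0.071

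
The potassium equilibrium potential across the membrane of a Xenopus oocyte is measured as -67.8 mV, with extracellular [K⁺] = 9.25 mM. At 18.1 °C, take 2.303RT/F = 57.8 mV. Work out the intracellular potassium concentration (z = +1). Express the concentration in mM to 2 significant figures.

Nernst: E = (57.8/1) · log₁₀([out]/[in]), so log₁₀([out]/[in]) = -67.8 × 1 / 57.8 = -1.1730.
[out]/[in] = 10^(-1.1730) = 0.06714.
[in] = 9.25 / 0.06714 = 137.8 mM.

140 mM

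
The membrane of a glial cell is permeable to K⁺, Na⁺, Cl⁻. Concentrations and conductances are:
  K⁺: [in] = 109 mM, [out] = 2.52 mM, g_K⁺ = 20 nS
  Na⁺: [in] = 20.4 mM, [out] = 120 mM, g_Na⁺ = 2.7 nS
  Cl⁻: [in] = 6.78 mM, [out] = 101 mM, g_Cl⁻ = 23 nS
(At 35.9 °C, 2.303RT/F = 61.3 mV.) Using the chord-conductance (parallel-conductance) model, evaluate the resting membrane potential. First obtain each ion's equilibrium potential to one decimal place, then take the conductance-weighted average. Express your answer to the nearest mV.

-77 mV

E_K⁺ = (61.3/1)·log₁₀(2.52/109) = -100.3 mV
E_Na⁺ = (61.3/1)·log₁₀(120/20.4) = 47.2 mV
E_Cl⁻ = (61.3/-1)·log₁₀(101/6.78) = -71.9 mV
Vm = (Σ gᵢEᵢ)/(Σ gᵢ) = (20·-100.3 + 2.7·47.2 + 23·-71.9) / (20 + 2.7 + 23)
= -3532.26 / 45.7 = -77.29 mV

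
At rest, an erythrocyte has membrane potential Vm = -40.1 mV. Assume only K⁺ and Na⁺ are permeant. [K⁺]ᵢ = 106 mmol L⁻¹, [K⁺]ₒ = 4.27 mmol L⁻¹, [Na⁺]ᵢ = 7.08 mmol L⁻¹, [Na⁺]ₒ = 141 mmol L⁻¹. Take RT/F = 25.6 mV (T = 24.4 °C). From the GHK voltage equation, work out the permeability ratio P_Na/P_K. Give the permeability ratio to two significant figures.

0.13

Let α = P_Na/P_K. GHK: Vm = 25.6·ln[(Kₒ + α·Naₒ)/(Kᵢ + α·Naᵢ)].
e^(Vm/25.6) = e^(-40.1/25.6) = 0.20879
So 0.20879·(Kᵢ + α·Naᵢ) = Kₒ + α·Naₒ → α = (0.20879·106.0 − 4.27) / (141.0 − 0.20879·7.08)
α = (22.13 − 4.27) / (141.0 − 1.478) = 17.86/139.5 = 0.128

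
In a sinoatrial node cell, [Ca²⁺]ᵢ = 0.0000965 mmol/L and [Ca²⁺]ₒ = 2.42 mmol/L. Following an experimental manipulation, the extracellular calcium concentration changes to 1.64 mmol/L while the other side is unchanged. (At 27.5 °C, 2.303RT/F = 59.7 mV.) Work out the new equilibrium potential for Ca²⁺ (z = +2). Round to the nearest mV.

126 mV

After the shift: [Ca²⁺]_out = 1.64, [Ca²⁺]_in = 0.0000965 mmol/L.
E_new = (59.7/2)·log₁₀(1.64/0.0000965) = 29.85 · (4.2303) = 126.27 mV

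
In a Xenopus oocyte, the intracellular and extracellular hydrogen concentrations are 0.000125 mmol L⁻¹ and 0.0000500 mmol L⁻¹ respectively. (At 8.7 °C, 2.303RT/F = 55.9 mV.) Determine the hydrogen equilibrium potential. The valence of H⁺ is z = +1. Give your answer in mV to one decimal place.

-22.2 mV

E = (55.9/z) · log₁₀([H⁺]_out/[H⁺]_in) with z = +1.
= (55.9/1) · log₁₀(0.0000500/0.000125) = 55.90 · log₁₀(0.4)
= 55.90 · (-0.3979) = -22.24 mV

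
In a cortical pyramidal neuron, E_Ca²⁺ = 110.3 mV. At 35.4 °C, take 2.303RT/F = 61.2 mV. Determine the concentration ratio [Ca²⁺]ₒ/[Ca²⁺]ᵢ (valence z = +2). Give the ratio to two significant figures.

log₁₀([out]/[in]) = E·z/(61.2) = 110.3 × 2 / 61.2 = 3.6046
[out]/[in] = 10^(3.6046) = 4023

4000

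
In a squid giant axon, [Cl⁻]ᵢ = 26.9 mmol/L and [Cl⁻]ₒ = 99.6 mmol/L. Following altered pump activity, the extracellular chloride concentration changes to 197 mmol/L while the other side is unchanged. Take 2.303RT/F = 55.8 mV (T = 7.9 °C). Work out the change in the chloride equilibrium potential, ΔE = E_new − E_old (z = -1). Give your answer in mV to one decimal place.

E_old = (55.8/-1)·log₁₀(99.6/26.9) = -31.72 mV
E_new = (55.8/-1)·log₁₀(197/26.9) = -48.25 mV
ΔE = -48.25 − (-31.72) = -16.53 mV

-16.5 mV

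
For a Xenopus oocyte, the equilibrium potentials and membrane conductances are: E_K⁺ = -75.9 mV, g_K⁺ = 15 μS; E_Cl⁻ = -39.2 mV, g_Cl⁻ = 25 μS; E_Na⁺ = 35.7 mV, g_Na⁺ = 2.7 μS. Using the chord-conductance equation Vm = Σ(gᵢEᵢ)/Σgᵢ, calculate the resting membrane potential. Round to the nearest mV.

Σ gᵢEᵢ = 15·(-75.9) + 25·(-39.2) + 2.7·(35.7) = -2022.11
Σ gᵢ = 15 + 25 + 2.7 = 42.7
Vm = -2022.11 / 42.7 = -47.36 mV

-47 mV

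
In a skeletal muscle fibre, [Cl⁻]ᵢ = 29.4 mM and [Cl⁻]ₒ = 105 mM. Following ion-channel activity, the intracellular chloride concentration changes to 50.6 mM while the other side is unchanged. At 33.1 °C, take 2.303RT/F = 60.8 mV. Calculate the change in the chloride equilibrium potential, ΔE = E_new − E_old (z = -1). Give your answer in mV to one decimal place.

E_old = (60.8/-1)·log₁₀(105/29.4) = -33.61 mV
E_new = (60.8/-1)·log₁₀(105/50.6) = -19.28 mV
ΔE = -19.28 − (-33.61) = 14.34 mV

14.3 mV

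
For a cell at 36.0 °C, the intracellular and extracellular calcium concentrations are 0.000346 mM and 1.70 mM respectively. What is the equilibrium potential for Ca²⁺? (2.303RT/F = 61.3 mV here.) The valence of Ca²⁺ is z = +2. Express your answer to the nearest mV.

113 mV

E = (61.3/z) · log₁₀([Ca²⁺]_out/[Ca²⁺]_in) with z = +2.
= (61.3/2) · log₁₀(1.70/0.000346) = 30.65 · log₁₀(4913)
= 30.65 · (3.6914) = 113.14 mV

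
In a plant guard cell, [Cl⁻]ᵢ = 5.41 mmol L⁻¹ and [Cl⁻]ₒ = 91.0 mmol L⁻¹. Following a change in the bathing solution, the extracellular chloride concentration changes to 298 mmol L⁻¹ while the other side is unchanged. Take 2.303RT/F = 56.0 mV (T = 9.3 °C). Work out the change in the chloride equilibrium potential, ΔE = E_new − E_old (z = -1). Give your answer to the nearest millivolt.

-29 mV

E_old = (56.0/-1)·log₁₀(91.0/5.41) = -68.65 mV
E_new = (56.0/-1)·log₁₀(298/5.41) = -97.50 mV
ΔE = -97.50 − (-68.65) = -28.85 mV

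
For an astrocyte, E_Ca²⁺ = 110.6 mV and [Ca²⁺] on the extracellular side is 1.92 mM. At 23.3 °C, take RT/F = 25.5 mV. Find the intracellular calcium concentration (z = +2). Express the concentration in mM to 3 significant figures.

0.000328 mM

Nernst: E = (25.5/2) · ln([out]/[in]), so ln([out]/[in]) = 110.6 × 2 / 25.5 = 8.6745.
[out]/[in] = e^(8.6745) = 5852.
[in] = 1.92 / 5852 = 0.0003281 mM.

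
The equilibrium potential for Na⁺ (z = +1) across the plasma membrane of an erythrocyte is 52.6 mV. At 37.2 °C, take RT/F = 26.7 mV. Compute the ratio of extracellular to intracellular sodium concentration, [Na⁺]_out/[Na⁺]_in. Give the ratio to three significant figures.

ln([out]/[in]) = E·z/(26.7) = 52.6 × 1 / 26.7 = 1.9700
[out]/[in] = e^(1.9700) = 7.171

7.17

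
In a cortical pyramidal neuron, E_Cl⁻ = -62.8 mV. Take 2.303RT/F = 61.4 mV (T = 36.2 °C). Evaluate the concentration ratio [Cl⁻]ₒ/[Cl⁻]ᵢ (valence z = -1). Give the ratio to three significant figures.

log₁₀([out]/[in]) = E·z/(61.4) = -62.8 × -1 / 61.4 = 1.0228
[out]/[in] = 10^(1.0228) = 10.54

10.5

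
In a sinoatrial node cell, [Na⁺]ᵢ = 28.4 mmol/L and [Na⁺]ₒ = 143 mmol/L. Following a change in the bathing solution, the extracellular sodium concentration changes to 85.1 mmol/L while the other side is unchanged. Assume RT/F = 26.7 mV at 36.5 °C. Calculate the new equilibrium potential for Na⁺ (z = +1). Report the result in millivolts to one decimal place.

After the shift: [Na⁺]_out = 85.1, [Na⁺]_in = 28.4 mmol/L.
E_new = (26.7/1)·ln(85.1/28.4) = 26.70 · (1.0974) = 29.30 mV

29.3 mV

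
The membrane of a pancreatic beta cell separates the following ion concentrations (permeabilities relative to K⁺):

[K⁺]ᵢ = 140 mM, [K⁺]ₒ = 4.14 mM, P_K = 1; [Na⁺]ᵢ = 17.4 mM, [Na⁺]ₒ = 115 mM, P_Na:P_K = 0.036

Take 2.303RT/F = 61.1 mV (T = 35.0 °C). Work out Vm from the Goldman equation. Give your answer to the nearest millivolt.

Vm = 61.1 · log₁₀[(Σ P·[cation]ₒ + Σ P·[anion]ᵢ) / (Σ P·[cation]ᵢ + Σ P·[anion]ₒ)]
Numerator = 1×4.14 + 0.036×115 = 8.28
Denominator = 1×140 + 0.036×17.4 = 140.6
Vm = 61.1 · log₁₀(0.058879) = 61.1 × (-1.2300) = -75.16 mV

-75 mV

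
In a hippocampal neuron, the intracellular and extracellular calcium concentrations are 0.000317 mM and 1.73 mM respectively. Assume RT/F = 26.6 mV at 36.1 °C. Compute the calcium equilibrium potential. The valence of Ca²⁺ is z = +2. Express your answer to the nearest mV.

E = (26.6/z) · ln([Ca²⁺]_out/[Ca²⁺]_in) with z = +2.
= (26.6/2) · ln(1.73/0.000317) = 13.30 · ln(5457)
= 13.30 · (8.6047) = 114.44 mV

114 mV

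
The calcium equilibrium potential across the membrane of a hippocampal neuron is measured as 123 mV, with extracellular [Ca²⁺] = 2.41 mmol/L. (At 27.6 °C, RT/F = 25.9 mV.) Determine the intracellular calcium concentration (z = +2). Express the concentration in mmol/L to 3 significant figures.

0.000181 mmol/L

Nernst: E = (25.9/2) · ln([out]/[in]), so ln([out]/[in]) = 123.0 × 2 / 25.9 = 9.4981.
[out]/[in] = e^(9.4981) = 1.333e+04.
[in] = 2.41 / 1.333e+04 = 0.0001807 mmol/L.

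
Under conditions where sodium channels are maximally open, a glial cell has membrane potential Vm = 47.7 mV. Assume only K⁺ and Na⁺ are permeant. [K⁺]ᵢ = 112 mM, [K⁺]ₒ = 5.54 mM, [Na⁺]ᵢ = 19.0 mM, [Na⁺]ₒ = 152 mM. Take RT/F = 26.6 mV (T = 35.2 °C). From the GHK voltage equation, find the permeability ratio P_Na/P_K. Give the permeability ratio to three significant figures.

17.6

Let α = P_Na/P_K. GHK: Vm = 26.6·ln[(Kₒ + α·Naₒ)/(Kᵢ + α·Naᵢ)].
e^(Vm/26.6) = e^(47.7/26.6) = 6.0088
So 6.0088·(Kᵢ + α·Naᵢ) = Kₒ + α·Naₒ → α = (6.0088·112.0 − 5.54) / (152.0 − 6.0088·19.0)
α = (673 − 5.54) / (152.0 − 114.2) = 667.5/37.83 = 17.64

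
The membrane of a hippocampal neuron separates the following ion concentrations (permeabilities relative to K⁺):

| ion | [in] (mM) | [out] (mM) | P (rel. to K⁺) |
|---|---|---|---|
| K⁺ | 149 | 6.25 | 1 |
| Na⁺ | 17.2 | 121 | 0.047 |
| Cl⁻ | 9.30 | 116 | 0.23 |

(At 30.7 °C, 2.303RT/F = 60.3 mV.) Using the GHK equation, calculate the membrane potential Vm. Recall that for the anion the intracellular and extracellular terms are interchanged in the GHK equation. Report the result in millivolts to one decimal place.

-66.2 mV

Vm = 60.3 · log₁₀[(Σ P·[cation]ₒ + Σ P·[anion]ᵢ) / (Σ P·[cation]ᵢ + Σ P·[anion]ₒ)]
Numerator = 1×6.25 + 0.047×121 + 0.23×9.30 = 14.08
Denominator = 1×149 + 0.047×17.2 + 0.23×116 = 176.5
Vm = 60.3 · log₁₀(0.079756) = 60.3 × (-1.0982) = -66.22 mV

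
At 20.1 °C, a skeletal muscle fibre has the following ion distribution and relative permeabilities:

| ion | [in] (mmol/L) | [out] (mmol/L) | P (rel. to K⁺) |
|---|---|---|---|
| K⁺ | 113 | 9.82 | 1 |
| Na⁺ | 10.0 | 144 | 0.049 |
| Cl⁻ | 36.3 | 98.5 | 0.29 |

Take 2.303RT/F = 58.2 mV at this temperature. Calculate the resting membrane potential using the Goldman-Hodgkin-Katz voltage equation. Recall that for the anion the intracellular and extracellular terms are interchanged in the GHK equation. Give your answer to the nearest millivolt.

-42 mV

Vm = 58.2 · log₁₀[(Σ P·[cation]ₒ + Σ P·[anion]ᵢ) / (Σ P·[cation]ᵢ + Σ P·[anion]ₒ)]
Numerator = 1×9.82 + 0.049×144 + 0.29×36.3 = 27.4
Denominator = 1×113 + 0.049×10.0 + 0.29×98.5 = 142.1
Vm = 58.2 · log₁₀(0.1929) = 58.2 × (-0.7147) = -41.59 mV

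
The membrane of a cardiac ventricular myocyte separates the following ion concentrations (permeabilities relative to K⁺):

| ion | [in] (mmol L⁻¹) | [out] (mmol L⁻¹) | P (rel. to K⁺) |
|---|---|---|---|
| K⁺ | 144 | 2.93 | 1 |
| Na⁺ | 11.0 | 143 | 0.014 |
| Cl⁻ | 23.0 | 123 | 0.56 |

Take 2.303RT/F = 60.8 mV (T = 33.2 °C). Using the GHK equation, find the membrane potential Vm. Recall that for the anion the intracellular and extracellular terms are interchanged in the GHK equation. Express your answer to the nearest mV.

Vm = 60.8 · log₁₀[(Σ P·[cation]ₒ + Σ P·[anion]ᵢ) / (Σ P·[cation]ᵢ + Σ P·[anion]ₒ)]
Numerator = 1×2.93 + 0.014×143 + 0.56×23.0 = 17.81
Denominator = 1×144 + 0.014×11.0 + 0.56×123 = 213
Vm = 60.8 · log₁₀(0.083611) = 60.8 × (-1.0777) = -65.53 mV

-66 mV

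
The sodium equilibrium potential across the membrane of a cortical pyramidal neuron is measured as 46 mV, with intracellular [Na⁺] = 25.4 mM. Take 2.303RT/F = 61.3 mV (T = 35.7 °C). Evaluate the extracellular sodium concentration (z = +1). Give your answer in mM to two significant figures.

140 mM

Nernst: E = (61.3/1) · log₁₀([out]/[in]), so log₁₀([out]/[in]) = 46.0 × 1 / 61.3 = 0.7504.
[out]/[in] = 10^(0.7504) = 5.629.
[out] = 5.629 × 25.4 = 143 mM.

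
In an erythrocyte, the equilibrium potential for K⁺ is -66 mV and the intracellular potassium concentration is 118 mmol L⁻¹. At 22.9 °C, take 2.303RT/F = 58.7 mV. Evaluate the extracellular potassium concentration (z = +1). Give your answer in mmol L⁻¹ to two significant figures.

Nernst: E = (58.7/1) · log₁₀([out]/[in]), so log₁₀([out]/[in]) = -66.0 × 1 / 58.7 = -1.1244.
[out]/[in] = 10^(-1.1244) = 0.0751.
[out] = 0.0751 × 118 = 8.862 mmol L⁻¹.

8.9 mmol L⁻¹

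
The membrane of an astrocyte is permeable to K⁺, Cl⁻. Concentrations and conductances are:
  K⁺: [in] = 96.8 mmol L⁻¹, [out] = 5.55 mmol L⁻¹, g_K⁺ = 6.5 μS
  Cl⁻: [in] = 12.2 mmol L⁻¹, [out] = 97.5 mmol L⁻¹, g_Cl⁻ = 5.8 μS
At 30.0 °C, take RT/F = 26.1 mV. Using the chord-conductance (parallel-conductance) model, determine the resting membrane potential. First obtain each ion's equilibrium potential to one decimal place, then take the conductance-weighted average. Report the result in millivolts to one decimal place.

-65.0 mV

E_K⁺ = (26.1/1)·ln(5.55/96.8) = -74.6 mV
E_Cl⁻ = (26.1/-1)·ln(97.5/12.2) = -54.2 mV
Vm = (Σ gᵢEᵢ)/(Σ gᵢ) = (6.5·-74.6 + 5.8·-54.2) / (6.5 + 5.8)
= -799.26 / 12.3 = -64.98 mV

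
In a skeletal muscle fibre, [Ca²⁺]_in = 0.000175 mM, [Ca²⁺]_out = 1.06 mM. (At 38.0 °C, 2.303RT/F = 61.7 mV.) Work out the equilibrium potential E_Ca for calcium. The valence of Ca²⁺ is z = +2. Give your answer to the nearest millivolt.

E = (61.7/z) · log₁₀([Ca²⁺]_out/[Ca²⁺]_in) with z = +2.
= (61.7/2) · log₁₀(1.06/0.000175) = 30.85 · log₁₀(6057)
= 30.85 · (3.7823) = 116.68 mV

117 mV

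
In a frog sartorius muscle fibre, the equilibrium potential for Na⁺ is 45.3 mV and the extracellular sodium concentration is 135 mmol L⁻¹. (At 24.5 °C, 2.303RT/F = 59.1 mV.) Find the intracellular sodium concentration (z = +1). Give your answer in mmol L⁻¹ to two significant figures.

Nernst: E = (59.1/1) · log₁₀([out]/[in]), so log₁₀([out]/[in]) = 45.3 × 1 / 59.1 = 0.7665.
[out]/[in] = 10^(0.7665) = 5.841.
[in] = 135 / 5.841 = 23.11 mmol L⁻¹.

23 mmol L⁻¹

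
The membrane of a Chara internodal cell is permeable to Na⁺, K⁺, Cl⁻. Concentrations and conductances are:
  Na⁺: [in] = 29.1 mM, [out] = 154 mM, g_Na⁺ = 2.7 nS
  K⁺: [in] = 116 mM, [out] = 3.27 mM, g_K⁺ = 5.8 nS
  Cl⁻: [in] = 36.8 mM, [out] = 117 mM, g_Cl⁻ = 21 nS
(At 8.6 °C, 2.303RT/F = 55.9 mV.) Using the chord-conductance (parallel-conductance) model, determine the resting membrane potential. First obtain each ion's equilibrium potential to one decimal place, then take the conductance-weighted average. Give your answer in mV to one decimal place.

E_Na⁺ = (55.9/1)·log₁₀(154/29.1) = 40.5 mV
E_K⁺ = (55.9/1)·log₁₀(3.27/116) = -86.6 mV
E_Cl⁻ = (55.9/-1)·log₁₀(117/36.8) = -28.1 mV
Vm = (Σ gᵢEᵢ)/(Σ gᵢ) = (2.7·40.5 + 5.8·-86.6 + 21·-28.1) / (2.7 + 5.8 + 21)
= -983.03 / 29.5 = -33.32 mV

-33.3 mV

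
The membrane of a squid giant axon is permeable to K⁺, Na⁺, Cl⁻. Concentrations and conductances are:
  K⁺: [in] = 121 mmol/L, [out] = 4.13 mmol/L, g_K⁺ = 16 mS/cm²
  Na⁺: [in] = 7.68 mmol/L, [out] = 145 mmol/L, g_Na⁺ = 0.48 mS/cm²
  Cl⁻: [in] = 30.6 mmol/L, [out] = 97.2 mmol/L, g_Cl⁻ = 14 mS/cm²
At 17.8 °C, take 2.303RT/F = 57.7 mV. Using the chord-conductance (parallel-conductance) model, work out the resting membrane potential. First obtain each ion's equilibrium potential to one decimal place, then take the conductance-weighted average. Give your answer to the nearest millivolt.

E_K⁺ = (57.7/1)·log₁₀(4.13/121) = -84.6 mV
E_Na⁺ = (57.7/1)·log₁₀(145/7.68) = 73.6 mV
E_Cl⁻ = (57.7/-1)·log₁₀(97.2/30.6) = -29.0 mV
Vm = (Σ gᵢEᵢ)/(Σ gᵢ) = (16·-84.6 + 0.48·73.6 + 14·-29.0) / (16 + 0.48 + 14)
= -1724.27 / 30.48 = -56.57 mV

-57 mV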